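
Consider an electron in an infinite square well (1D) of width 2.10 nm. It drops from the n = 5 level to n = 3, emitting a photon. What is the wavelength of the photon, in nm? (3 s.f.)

λ = 909 nm

E_1 = h²/(8m_eL²) = 1.366×10^-20 J, so ΔE = (5² − 3²)E_1 = 2.186×10^-19 J.
λ = hc/ΔE = (6.626×10^-34·2.998×10^8)/2.186×10^-19 = 9.09×10^-7 m = 909 nm.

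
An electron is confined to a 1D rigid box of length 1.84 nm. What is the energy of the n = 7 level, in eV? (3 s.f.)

E_7 = 5.44 eV

For an infinite well E_n = n²h²/(8m_eL²), so E_1 = h²/(8m_eL²) = (6.626×10^-34)²/(8·9.109×10^-31·(1.84×10^-9 m)²) = 1.780×10^-20 J.
Then E_7 = 7²·E_1 = 49·1.780×10^-20 J = 8.722×10^-19 J.
Converting, E_7 = 8.722×10^-19 J / (1.602×10^-19 J/eV) = 5.44 eV.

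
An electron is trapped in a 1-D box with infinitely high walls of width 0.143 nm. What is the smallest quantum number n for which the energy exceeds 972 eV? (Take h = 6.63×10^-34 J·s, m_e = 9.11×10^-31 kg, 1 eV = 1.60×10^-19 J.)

n = 8

E_1 = h²/(8m_eL²) = 2.949×10^-18 J = 18.43 eV.
Need n² > 972/18.43 = 52.74, i.e. n > 7.262.
The smallest integer satisfying this is n = 8.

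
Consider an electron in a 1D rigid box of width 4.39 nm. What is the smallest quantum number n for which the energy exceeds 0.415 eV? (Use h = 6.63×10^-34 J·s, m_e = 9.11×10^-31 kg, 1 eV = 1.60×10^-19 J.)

n = 5

E_1 = h²/(8m_eL²) = 3.130×10^-21 J = 0.01956 eV.
Need n² > 0.415/0.01956 = 21.22, i.e. n > 4.607.
The smallest integer satisfying this is n = 5.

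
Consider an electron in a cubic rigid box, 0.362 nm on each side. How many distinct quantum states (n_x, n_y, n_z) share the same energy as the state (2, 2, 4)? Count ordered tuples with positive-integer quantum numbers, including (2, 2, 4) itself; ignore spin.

The level has n_x² + n_y² + n_z² = 24. The ordered positive-integer solutions are (2, 2, 4), (2, 4, 2), (4, 2, 2).
That gives 3 states.

degeneracy = 3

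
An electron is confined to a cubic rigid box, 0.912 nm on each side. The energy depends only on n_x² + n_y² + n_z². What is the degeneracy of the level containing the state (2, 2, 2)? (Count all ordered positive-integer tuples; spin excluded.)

The level has n_x² + n_y² + n_z² = 12. The ordered positive-integer solutions are (2, 2, 2).
That gives 1 state.

degeneracy = 1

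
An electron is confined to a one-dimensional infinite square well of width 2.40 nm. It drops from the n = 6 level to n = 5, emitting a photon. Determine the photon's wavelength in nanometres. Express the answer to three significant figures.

λ = 1.73×10^3 nm

E_1 = h²/(8m_eL²) = 1.046×10^-20 J, so ΔE = (6² − 5²)E_1 = 1.151×10^-19 J.
λ = hc/ΔE = (6.626×10^-34·2.998×10^8)/1.151×10^-19 = 1.73×10^-6 m = 1.73×10^3 nm.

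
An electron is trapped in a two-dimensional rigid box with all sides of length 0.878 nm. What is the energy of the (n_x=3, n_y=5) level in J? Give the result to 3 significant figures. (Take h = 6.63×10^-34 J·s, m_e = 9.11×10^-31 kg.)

For a 2D rectangular well E = (h²/8m_e)·Σ n_i²/L_i² = (6.63×10^-34)²/(8·9.11×10^-31) · [3²/(0.878 nm)² + 5²/(0.878 nm)²].
Evaluating gives E = 2.66×10^-18 J.

E = 2.66×10^-18 J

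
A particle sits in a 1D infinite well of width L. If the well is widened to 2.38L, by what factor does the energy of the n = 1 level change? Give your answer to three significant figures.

E_n ∝ 1/L², so the energy scales by 1/2.38² = 0.177.

0.177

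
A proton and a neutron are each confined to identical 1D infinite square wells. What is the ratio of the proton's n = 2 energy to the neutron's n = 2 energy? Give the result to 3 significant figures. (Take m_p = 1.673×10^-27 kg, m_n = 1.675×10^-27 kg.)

E_n ∝ 1/m at fixed n and L, so the ratio is m_n/m_p = 1.675×10^-27/1.673×10^-27 = 1.00.

1.00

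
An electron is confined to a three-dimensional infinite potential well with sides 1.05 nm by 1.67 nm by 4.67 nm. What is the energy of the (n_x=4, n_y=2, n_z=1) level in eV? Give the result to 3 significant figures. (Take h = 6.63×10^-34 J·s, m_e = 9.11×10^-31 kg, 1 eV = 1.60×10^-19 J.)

E = 6.03 eV

For a 3D rectangular well E = (h²/8m_e)·Σ n_i²/L_i² = (6.63×10^-34)²/(8·9.11×10^-31) · [4²/(1.05 nm)² + 2²/(1.67 nm)² + 1²/(4.67 nm)²].
Evaluating gives E = 9.646×10^-19 J = 6.03 eV.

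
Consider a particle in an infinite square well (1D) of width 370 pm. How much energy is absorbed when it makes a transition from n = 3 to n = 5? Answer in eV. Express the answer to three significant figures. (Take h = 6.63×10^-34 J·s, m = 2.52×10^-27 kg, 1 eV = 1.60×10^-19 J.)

|ΔE| = 0.0159 eV

E_1 = h²/(8mL²) = 1.593×10^-22 J.
|ΔE| = |3² − 5²|·E_1 = 16·1.593×10^-22 J = 2.549×10^-21 J = 0.0159 eV.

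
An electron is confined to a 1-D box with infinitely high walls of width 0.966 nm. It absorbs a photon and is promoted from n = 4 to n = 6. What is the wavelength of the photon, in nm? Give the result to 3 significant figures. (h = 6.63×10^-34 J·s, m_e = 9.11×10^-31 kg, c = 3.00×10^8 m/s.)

E_1 = h²/(8m_eL²) = 6.463×10^-20 J, so ΔE = (6² − 4²)E_1 = 1.293×10^-18 J.
λ = hc/ΔE = (6.63×10^-34·3.00×10^8)/1.293×10^-18 = 1.54×10^-7 m = 154 nm.

λ = 154 nm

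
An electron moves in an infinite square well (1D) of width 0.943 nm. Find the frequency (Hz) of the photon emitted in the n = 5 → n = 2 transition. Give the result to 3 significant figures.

f = 2.15×10^15 Hz

E_1 = h²/(8m_eL²) = 6.775×10^-20 J and ΔE = (5² − 2²)E_1 = 1.423×10^-18 J.
f = ΔE/h = 1.423×10^-18/6.626×10^-34 = 2.15×10^15 Hz.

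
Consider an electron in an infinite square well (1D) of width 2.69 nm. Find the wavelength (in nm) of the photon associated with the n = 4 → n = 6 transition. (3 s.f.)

E_1 = h²/(8m_eL²) = 8.326×10^-21 J, so ΔE = (6² − 4²)E_1 = 1.665×10^-19 J.
λ = hc/ΔE = (6.626×10^-34·2.998×10^8)/1.665×10^-19 = 1.19×10^-6 m = 1.19×10^3 nm.

λ = 1.19×10^3 nm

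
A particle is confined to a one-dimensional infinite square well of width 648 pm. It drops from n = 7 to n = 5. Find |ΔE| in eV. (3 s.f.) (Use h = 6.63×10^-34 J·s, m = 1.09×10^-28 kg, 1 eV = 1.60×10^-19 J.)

|ΔE| = 0.180 eV

E_1 = h²/(8mL²) = 1.200×10^-21 J.
|ΔE| = |7² − 5²|·E_1 = 24·1.200×10^-21 J = 2.880×10^-20 J = 0.180 eV.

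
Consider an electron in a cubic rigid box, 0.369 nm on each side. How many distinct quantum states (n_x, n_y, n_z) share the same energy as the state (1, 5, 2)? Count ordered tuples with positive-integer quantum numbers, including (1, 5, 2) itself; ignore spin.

The level has n_x² + n_y² + n_z² = 30. The ordered positive-integer solutions are (1, 2, 5), (1, 5, 2), (2, 1, 5), (2, 5, 1), (5, 1, 2), (5, 2, 1).
That gives 6 states.

degeneracy = 6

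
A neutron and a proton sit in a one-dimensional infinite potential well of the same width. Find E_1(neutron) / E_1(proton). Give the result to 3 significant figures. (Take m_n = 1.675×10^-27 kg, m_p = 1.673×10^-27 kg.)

0.999

E_n ∝ 1/m at fixed n and L, so the ratio is m_p/m_n = 1.673×10^-27/1.675×10^-27 = 0.999.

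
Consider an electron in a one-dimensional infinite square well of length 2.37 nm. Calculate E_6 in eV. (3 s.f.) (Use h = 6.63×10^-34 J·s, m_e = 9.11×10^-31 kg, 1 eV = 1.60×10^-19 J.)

E_6 = 2.42 eV

For an infinite well E_n = n²h²/(8m_eL²), so E_1 = h²/(8m_eL²) = (6.63×10^-34)²/(8·9.11×10^-31·(2.37×10^-9 m)²) = 1.074×10^-20 J.
Then E_6 = 6²·E_1 = 36·1.074×10^-20 J = 3.866×10^-19 J.
Converting, E_6 = 3.866×10^-19 J / (1.60×10^-19 J/eV) = 2.42 eV.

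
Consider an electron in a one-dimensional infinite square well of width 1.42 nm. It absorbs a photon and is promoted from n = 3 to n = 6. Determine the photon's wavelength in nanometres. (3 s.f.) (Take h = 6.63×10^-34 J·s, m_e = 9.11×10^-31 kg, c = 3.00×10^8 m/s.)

λ = 246 nm

E_1 = h²/(8m_eL²) = 2.991×10^-20 J, so ΔE = (6² − 3²)E_1 = 8.076×10^-19 J.
λ = hc/ΔE = (6.63×10^-34·3.00×10^8)/8.076×10^-19 = 2.46×10^-7 m = 246 nm.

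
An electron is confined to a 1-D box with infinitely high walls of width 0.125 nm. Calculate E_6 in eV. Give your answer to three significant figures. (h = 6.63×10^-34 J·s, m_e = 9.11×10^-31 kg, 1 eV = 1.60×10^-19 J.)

E_6 = 869 eV

For an infinite well E_n = n²h²/(8m_eL²), so E_1 = h²/(8m_eL²) = (6.63×10^-34)²/(8·9.11×10^-31·(1.25×10^-10 m)²) = 3.860×10^-18 J.
Then E_6 = 6²·E_1 = 36·3.860×10^-18 J = 1.390×10^-16 J.
Converting, E_6 = 1.390×10^-16 J / (1.60×10^-19 J/eV) = 869 eV.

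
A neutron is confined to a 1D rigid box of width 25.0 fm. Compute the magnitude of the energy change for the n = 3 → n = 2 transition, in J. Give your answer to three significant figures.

|ΔE| = 2.62×10^-13 J

E_1 = h²/(8m_nL²) = 5.242×10^-14 J.
|ΔE| = |3² − 2²|·E_1 = 5·5.242×10^-14 J = 2.62×10^-13 J.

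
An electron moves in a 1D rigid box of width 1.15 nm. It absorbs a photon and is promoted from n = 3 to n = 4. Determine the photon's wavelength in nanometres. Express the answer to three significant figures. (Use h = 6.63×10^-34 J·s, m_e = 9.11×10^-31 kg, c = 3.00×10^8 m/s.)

E_1 = h²/(8m_eL²) = 4.561×10^-20 J, so ΔE = (4² − 3²)E_1 = 3.193×10^-19 J.
λ = hc/ΔE = (6.63×10^-34·3.00×10^8)/3.193×10^-19 = 6.23×10^-7 m = 623 nm.

λ = 623 nm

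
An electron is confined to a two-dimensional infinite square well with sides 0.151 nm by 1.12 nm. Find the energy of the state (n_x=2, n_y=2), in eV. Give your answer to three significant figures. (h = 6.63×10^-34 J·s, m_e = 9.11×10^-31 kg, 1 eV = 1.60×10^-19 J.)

E = 67.3 eV

For a 2D rectangular well E = (h²/8m_e)·Σ n_i²/L_i² = (6.63×10^-34)²/(8·9.11×10^-31) · [2²/(0.151 nm)² + 2²/(1.12 nm)²].
Evaluating gives E = 1.077×10^-17 J = 67.3 eV.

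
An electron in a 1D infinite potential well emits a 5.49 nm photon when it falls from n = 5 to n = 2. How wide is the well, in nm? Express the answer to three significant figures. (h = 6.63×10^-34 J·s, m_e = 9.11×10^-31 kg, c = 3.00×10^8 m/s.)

L = 0.187 nm

The photon carries ΔE = hc/λ = 6.63×10^-34·3.00×10^8/5.49×10^-9 m = 3.623×10^-17 J.
Since ΔE = (5² − 2²)E_1, E_1 = 1.725×10^-18 J, and L = h/√(8m_eE_1) = 1.87×10^-10 m = 0.187 nm.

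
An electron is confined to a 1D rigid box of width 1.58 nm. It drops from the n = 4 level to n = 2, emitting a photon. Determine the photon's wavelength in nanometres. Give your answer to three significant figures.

λ = 686 nm

E_1 = h²/(8m_eL²) = 2.413×10^-20 J, so ΔE = (4² − 2²)E_1 = 2.896×10^-19 J.
λ = hc/ΔE = (6.626×10^-34·2.998×10^8)/2.896×10^-19 = 6.86×10^-7 m = 686 nm.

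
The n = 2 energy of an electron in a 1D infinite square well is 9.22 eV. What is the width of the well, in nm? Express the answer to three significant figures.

From E_n = n²h²/(8m_eL²), L = n·h/√(8m_eE_n).
E_2 = 9.22 eV = 1.477×10^-18 J, so L = 2·6.626×10^-34/√(8·9.109×10^-31·1.477×10^-18) = 4.04×10^-10 m = 0.404 nm.

L = 0.404 nm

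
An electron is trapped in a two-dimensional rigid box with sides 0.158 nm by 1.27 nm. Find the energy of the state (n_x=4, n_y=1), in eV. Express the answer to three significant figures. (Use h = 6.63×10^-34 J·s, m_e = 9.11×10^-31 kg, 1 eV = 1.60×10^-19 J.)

For a 2D rectangular well E = (h²/8m_e)·Σ n_i²/L_i² = (6.63×10^-34)²/(8·9.11×10^-31) · [4²/(0.158 nm)² + 1²/(1.27 nm)²].
Evaluating gives E = 3.869×10^-17 J = 242 eV.

E = 242 eV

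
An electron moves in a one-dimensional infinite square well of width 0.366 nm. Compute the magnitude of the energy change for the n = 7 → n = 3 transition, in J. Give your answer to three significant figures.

E_1 = h²/(8m_eL²) = 4.498×10^-19 J.
|ΔE| = |7² − 3²|·E_1 = 40·4.498×10^-19 J = 1.80×10^-17 J.

|ΔE| = 1.80×10^-17 J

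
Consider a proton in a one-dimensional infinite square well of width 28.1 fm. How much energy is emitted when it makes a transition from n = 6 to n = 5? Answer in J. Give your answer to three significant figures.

E_1 = h²/(8m_pL²) = 4.154×10^-14 J.
|ΔE| = |6² − 5²|·E_1 = 11·4.154×10^-14 J = 4.57×10^-13 J.

|ΔE| = 4.57×10^-13 J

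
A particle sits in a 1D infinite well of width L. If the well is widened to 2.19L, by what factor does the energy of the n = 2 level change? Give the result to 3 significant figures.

0.209

E_n ∝ 1/L², so the energy scales by 1/2.19² = 0.209.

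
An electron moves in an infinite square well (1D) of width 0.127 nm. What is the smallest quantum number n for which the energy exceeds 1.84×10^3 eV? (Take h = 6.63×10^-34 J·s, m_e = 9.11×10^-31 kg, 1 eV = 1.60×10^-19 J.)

n = 9

E_1 = h²/(8m_eL²) = 3.739×10^-18 J = 23.37 eV.
Need n² > 1.84×10^3/23.37 = 78.73, i.e. n > 8.873.
The smallest integer satisfying this is n = 9.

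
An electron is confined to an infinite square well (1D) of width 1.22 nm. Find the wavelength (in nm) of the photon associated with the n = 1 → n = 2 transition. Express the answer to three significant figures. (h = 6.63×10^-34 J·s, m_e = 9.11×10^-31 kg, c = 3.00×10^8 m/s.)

λ = 1.64×10^3 nm

E_1 = h²/(8m_eL²) = 4.052×10^-20 J, so ΔE = (2² − 1²)E_1 = 1.216×10^-19 J.
λ = hc/ΔE = (6.63×10^-34·3.00×10^8)/1.216×10^-19 = 1.64×10^-6 m = 1.64×10^3 nm.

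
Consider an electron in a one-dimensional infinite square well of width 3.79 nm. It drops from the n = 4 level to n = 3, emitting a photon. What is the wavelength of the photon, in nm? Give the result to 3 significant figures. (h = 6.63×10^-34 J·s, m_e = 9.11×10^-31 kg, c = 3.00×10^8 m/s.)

λ = 6.77×10^3 nm

E_1 = h²/(8m_eL²) = 4.199×10^-21 J, so ΔE = (4² − 3²)E_1 = 2.939×10^-20 J.
λ = hc/ΔE = (6.63×10^-34·3.00×10^8)/2.939×10^-20 = 6.77×10^-6 m = 6.77×10^3 nm.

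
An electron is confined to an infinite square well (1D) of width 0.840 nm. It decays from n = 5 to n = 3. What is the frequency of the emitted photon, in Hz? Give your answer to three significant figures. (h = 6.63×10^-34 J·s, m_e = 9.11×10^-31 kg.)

E_1 = h²/(8m_eL²) = 8.548×10^-20 J and ΔE = (5² − 3²)E_1 = 1.368×10^-18 J.
f = ΔE/h = 1.368×10^-18/6.63×10^-34 = 2.06×10^15 Hz.

f = 2.06×10^15 Hz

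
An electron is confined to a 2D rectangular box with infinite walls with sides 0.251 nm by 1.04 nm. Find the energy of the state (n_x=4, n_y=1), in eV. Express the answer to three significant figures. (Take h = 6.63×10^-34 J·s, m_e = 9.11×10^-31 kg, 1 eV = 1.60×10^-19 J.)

For a 2D rectangular well E = (h²/8m_e)·Σ n_i²/L_i² = (6.63×10^-34)²/(8·9.11×10^-31) · [4²/(0.251 nm)² + 1²/(1.04 nm)²].
Evaluating gives E = 1.537×10^-17 J = 96.1 eV.

E = 96.1 eV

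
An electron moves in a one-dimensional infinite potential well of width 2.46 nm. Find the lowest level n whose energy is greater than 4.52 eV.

E_1 = h²/(8m_eL²) = 9.956×10^-21 J = 0.06215 eV.
Need n² > 4.52/0.06215 = 72.73, i.e. n > 8.528.
The smallest integer satisfying this is n = 9.

n = 9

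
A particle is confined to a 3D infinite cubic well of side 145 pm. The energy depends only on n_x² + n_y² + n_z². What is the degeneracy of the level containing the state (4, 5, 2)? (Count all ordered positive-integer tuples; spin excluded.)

degeneracy = 6

The level has n_x² + n_y² + n_z² = 45. The ordered positive-integer solutions are (2, 4, 5), (2, 5, 4), (4, 2, 5), (4, 5, 2), (5, 2, 4), (5, 4, 2).
That gives 6 states.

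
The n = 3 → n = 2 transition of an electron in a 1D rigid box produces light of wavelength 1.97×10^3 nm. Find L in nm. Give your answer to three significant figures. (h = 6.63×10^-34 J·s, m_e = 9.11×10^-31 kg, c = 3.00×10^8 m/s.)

The photon carries ΔE = hc/λ = 6.63×10^-34·3.00×10^8/1.97×10^-6 m = 1.010×10^-19 J.
Since ΔE = (3² − 2²)E_1, E_1 = 2.020×10^-20 J, and L = h/√(8m_eE_1) = 1.73×10^-9 m = 1.73 nm.

L = 1.73 nm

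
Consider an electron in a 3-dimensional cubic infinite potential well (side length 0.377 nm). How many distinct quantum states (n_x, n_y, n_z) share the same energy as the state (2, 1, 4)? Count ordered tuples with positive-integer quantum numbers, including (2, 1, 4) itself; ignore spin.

The level has n_x² + n_y² + n_z² = 21. The ordered positive-integer solutions are (1, 2, 4), (1, 4, 2), (2, 1, 4), (2, 4, 1), (4, 1, 2), (4, 2, 1).
That gives 6 states.

degeneracy = 6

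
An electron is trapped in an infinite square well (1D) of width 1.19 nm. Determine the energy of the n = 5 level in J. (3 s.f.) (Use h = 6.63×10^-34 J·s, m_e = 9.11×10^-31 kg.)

For an infinite well E_n = n²h²/(8m_eL²), so E_1 = h²/(8m_eL²) = (6.63×10^-34)²/(8·9.11×10^-31·(1.19×10^-9 m)²) = 4.259×10^-20 J.
Then E_5 = 5²·E_1 = 25·4.259×10^-20 J = 1.06×10^-18 J.

E_5 = 1.06×10^-18 J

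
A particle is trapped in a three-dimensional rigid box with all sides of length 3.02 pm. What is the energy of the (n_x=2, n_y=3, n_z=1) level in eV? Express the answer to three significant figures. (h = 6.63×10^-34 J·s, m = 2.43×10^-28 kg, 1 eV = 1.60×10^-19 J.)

E = 2.17×10^3 eV

For a 3D rectangular well E = (h²/8m)·Σ n_i²/L_i² = (6.63×10^-34)²/(8·2.43×10^-28) · [2²/(3.02 pm)² + 3²/(3.02 pm)² + 1²/(3.02 pm)²].
Evaluating gives E = 3.471×10^-16 J = 2.17×10^3 eV.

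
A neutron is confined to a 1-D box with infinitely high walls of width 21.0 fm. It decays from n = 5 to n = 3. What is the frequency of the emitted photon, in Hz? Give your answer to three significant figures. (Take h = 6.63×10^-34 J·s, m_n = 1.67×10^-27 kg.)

f = 1.80×10^21 Hz

E_1 = h²/(8m_nL²) = 7.461×10^-14 J and ΔE = (5² − 3²)E_1 = 1.194×10^-12 J.
f = ΔE/h = 1.194×10^-12/6.63×10^-34 = 1.80×10^21 Hz.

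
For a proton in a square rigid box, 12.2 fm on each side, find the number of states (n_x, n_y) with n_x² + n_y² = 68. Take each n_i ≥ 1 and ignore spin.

The level has n_x² + n_y² = 68. The ordered positive-integer solutions are (2, 8), (8, 2).
That gives 2 states.

degeneracy = 2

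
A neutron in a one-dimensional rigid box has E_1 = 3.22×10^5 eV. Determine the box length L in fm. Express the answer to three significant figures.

L = 25.2 fm

From E_n = n²h²/(8m_nL²), L = n·h/√(8m_nE_n).
E_1 = 3.22×10^5 eV = 5.158×10^-14 J, so L = 1·6.626×10^-34/√(8·1.675×10^-27·5.158×10^-14) = 2.52×10^-14 m = 25.2 fm.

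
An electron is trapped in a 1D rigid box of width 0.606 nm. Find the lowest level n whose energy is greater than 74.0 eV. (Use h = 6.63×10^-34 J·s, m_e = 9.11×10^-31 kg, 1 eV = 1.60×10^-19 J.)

n = 9

E_1 = h²/(8m_eL²) = 1.642×10^-19 J = 1.026 eV.
Need n² > 74.0/1.026 = 72.12, i.e. n > 8.492.
The smallest integer satisfying this is n = 9.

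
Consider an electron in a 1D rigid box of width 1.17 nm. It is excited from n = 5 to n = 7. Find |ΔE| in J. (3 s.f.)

E_1 = h²/(8m_eL²) = 4.401×10^-20 J.
|ΔE| = |5² − 7²|·E_1 = 24·4.401×10^-20 J = 1.06×10^-18 J.

|ΔE| = 1.06×10^-18 J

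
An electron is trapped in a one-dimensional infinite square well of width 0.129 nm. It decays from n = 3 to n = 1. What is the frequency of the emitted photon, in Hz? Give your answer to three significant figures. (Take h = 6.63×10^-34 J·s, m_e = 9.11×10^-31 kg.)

f = 4.37×10^16 Hz

E_1 = h²/(8m_eL²) = 3.624×10^-18 J and ΔE = (3² − 1²)E_1 = 2.899×10^-17 J.
f = ΔE/h = 2.899×10^-17/6.63×10^-34 = 4.37×10^16 Hz.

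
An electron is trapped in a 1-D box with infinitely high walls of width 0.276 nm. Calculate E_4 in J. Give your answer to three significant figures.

E_4 = 1.27×10^-17 J

For an infinite well E_n = n²h²/(8m_eL²), so E_1 = h²/(8m_eL²) = (6.626×10^-34)²/(8·9.109×10^-31·(2.76×10^-10 m)²) = 7.909×10^-19 J.
Then E_4 = 4²·E_1 = 16·7.909×10^-19 J = 1.27×10^-17 J.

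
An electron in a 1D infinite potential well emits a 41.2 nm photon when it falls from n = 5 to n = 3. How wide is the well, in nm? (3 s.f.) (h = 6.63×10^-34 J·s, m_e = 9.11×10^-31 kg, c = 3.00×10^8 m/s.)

The photon carries ΔE = hc/λ = 6.63×10^-34·3.00×10^8/4.12×10^-8 m = 4.828×10^-18 J.
Since ΔE = (5² − 3²)E_1, E_1 = 3.018×10^-19 J, and L = h/√(8m_eE_1) = 4.47×10^-10 m = 0.447 nm.

L = 0.447 nm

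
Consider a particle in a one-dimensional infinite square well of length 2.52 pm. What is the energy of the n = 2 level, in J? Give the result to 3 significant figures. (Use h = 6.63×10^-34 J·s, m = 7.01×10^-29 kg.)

For an infinite well E_n = n²h²/(8mL²), so E_1 = h²/(8mL²) = (6.63×10^-34)²/(8·7.01×10^-29·(2.52×10^-12 m)²) = 1.234×10^-16 J.
Then E_2 = 2²·E_1 = 4·1.234×10^-16 J = 4.94×10^-16 J.

E_2 = 4.94×10^-16 J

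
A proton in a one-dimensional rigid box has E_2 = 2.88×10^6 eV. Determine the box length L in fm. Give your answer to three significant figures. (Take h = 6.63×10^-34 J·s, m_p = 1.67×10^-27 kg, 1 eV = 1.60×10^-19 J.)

From E_n = n²h²/(8m_pL²), L = n·h/√(8m_pE_n).
E_2 = 2.88×10^6 eV = 4.608×10^-13 J, so L = 2·6.63×10^-34/√(8·1.67×10^-27·4.608×10^-13) = 1.69×10^-14 m = 16.9 fm.

L = 16.9 fm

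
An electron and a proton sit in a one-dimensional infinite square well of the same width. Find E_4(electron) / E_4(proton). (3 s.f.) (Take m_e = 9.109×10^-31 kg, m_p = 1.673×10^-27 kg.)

E_n ∝ 1/m at fixed n and L, so the ratio is m_p/m_e = 1.673×10^-27/9.109×10^-31 = 1.84×10^3.

1.84×10^3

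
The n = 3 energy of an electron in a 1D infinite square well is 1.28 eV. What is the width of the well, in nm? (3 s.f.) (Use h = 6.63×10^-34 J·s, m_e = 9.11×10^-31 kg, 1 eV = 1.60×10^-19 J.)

From E_n = n²h²/(8m_eL²), L = n·h/√(8m_eE_n).
E_3 = 1.28 eV = 2.048×10^-19 J, so L = 3·6.63×10^-34/√(8·9.11×10^-31·2.048×10^-19) = 1.63×10^-9 m = 1.63 nm.

L = 1.63 nm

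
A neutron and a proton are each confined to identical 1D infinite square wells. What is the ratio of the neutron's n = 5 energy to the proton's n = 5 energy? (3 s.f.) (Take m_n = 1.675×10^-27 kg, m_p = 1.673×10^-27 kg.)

E_n ∝ 1/m at fixed n and L, so the ratio is m_p/m_n = 1.673×10^-27/1.675×10^-27 = 0.999.

0.999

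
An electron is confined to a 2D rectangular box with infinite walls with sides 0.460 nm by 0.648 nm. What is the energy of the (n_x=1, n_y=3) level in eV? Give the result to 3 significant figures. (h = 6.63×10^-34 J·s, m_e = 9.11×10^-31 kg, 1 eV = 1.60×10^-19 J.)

For a 2D rectangular well E = (h²/8m_e)·Σ n_i²/L_i² = (6.63×10^-34)²/(8·9.11×10^-31) · [1²/(0.460 nm)² + 3²/(0.648 nm)²].
Evaluating gives E = 1.578×10^-18 J = 9.86 eV.

E = 9.86 eV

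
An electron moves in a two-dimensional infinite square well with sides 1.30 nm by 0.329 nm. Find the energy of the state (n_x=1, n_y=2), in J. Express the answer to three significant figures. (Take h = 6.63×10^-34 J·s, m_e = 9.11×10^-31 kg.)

E = 2.26×10^-18 J

For a 2D rectangular well E = (h²/8m_e)·Σ n_i²/L_i² = (6.63×10^-34)²/(8·9.11×10^-31) · [1²/(1.30 nm)² + 2²/(0.329 nm)²].
Evaluating gives E = 2.26×10^-18 J.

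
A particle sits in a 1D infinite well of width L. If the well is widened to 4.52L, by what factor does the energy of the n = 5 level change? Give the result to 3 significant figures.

E_n ∝ 1/L², so the energy scales by 1/4.52² = 0.0489.

0.0489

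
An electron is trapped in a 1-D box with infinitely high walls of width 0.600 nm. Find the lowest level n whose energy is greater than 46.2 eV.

E_1 = h²/(8m_eL²) = 1.674×10^-19 J = 1.045 eV.
Need n² > 46.2/1.045 = 44.21, i.e. n > 6.649.
The smallest integer satisfying this is n = 7.

n = 7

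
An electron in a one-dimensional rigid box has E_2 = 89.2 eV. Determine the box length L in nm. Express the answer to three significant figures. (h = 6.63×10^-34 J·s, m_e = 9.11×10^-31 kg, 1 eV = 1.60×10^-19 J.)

L = 0.130 nm

From E_n = n²h²/(8m_eL²), L = n·h/√(8m_eE_n).
E_2 = 89.2 eV = 1.427×10^-17 J, so L = 2·6.63×10^-34/√(8·9.11×10^-31·1.427×10^-17) = 1.30×10^-10 m = 0.130 nm.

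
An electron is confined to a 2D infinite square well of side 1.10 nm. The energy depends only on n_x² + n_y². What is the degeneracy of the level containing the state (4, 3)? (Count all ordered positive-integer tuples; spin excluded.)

degeneracy = 2

The level has n_x² + n_y² = 25. The ordered positive-integer solutions are (3, 4), (4, 3).
That gives 2 states.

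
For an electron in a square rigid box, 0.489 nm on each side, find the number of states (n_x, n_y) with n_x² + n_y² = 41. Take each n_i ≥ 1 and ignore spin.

degeneracy = 2

The level has n_x² + n_y² = 41. The ordered positive-integer solutions are (4, 5), (5, 4).
That gives 2 states.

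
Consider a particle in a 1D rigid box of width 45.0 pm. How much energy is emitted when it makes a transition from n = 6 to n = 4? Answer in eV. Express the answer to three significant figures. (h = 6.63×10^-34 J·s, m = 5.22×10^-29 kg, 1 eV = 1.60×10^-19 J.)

|ΔE| = 65.0 eV

E_1 = h²/(8mL²) = 5.198×10^-19 J.
|ΔE| = |6² − 4²|·E_1 = 20·5.198×10^-19 J = 1.040×10^-17 J = 65.0 eV.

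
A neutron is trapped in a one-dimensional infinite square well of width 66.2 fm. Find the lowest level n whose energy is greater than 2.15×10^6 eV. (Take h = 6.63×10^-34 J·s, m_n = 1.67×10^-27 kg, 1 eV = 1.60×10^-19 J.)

n = 7

E_1 = h²/(8m_nL²) = 7.508×10^-15 J = 4.692×10^4 eV.
Need n² > 2.15×10^6/4.692×10^4 = 45.82, i.e. n > 6.769.
The smallest integer satisfying this is n = 7.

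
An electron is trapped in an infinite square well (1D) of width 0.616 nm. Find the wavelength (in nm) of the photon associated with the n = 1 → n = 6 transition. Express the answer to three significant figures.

E_1 = h²/(8m_eL²) = 1.588×10^-19 J, so ΔE = (6² − 1²)E_1 = 5.558×10^-18 J.
λ = hc/ΔE = (6.626×10^-34·2.998×10^8)/5.558×10^-18 = 3.57×10^-8 m = 35.7 nm.

λ = 35.7 nm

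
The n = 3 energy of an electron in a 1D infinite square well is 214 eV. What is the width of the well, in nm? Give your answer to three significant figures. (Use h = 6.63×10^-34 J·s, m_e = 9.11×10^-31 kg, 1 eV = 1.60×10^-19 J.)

L = 0.126 nm

From E_n = n²h²/(8m_eL²), L = n·h/√(8m_eE_n).
E_3 = 214 eV = 3.424×10^-17 J, so L = 3·6.63×10^-34/√(8·9.11×10^-31·3.424×10^-17) = 1.26×10^-10 m = 0.126 nm.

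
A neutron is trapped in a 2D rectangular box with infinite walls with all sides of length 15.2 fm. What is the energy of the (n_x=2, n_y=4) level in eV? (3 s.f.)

For a 2D rectangular well E = (h²/8m_n)·Σ n_i²/L_i² = (6.626×10^-34)²/(8·1.675×10^-27) · [2²/(15.2 fm)² + 4²/(15.2 fm)²].
Evaluating gives E = 2.836×10^-12 J = 1.77×10^7 eV.

E = 1.77×10^7 eV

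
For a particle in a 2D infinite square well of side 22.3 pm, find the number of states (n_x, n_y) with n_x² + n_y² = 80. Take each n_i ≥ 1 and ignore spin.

degeneracy = 2

The level has n_x² + n_y² = 80. The ordered positive-integer solutions are (4, 8), (8, 4).
That gives 2 states.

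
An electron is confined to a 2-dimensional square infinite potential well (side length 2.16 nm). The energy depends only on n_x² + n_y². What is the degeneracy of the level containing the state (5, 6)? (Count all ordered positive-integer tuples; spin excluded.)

degeneracy = 2

The level has n_x² + n_y² = 61. The ordered positive-integer solutions are (5, 6), (6, 5).
That gives 2 states.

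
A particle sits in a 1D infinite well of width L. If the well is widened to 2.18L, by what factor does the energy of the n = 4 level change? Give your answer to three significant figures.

E_n ∝ 1/L², so the energy scales by 1/2.18² = 0.210.

0.210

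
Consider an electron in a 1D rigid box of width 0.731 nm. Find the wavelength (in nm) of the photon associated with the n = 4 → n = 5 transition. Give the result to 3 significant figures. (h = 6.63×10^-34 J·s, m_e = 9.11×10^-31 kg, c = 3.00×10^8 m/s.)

λ = 196 nm

E_1 = h²/(8m_eL²) = 1.129×10^-19 J, so ΔE = (5² − 4²)E_1 = 1.016×10^-18 J.
λ = hc/ΔE = (6.63×10^-34·3.00×10^8)/1.016×10^-18 = 1.96×10^-7 m = 196 nm.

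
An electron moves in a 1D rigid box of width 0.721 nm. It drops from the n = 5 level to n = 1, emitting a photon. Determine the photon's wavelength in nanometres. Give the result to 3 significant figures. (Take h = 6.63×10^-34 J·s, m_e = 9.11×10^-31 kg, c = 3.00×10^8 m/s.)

λ = 71.4 nm

E_1 = h²/(8m_eL²) = 1.160×10^-19 J, so ΔE = (5² − 1²)E_1 = 2.784×10^-18 J.
λ = hc/ΔE = (6.63×10^-34·3.00×10^8)/2.784×10^-18 = 7.14×10^-8 m = 71.4 nm.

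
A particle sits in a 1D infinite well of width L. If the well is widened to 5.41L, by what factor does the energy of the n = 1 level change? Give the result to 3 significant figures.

E_n ∝ 1/L², so the energy scales by 1/5.41² = 0.0342.

0.0342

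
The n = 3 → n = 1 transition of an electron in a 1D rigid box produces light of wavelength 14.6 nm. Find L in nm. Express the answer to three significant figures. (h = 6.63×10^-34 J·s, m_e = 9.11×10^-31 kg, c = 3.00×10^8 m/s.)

L = 0.188 nm

The photon carries ΔE = hc/λ = 6.63×10^-34·3.00×10^8/1.46×10^-8 m = 1.362×10^-17 J.
Since ΔE = (3² − 1²)E_1, E_1 = 1.702×10^-18 J, and L = h/√(8m_eE_1) = 1.88×10^-10 m = 0.188 nm.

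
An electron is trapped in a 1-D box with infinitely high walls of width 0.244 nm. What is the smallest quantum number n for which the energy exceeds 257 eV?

n = 7

E_1 = h²/(8m_eL²) = 1.012×10^-18 J = 6.317 eV.
Need n² > 257/6.317 = 40.68, i.e. n > 6.378.
The smallest integer satisfying this is n = 7.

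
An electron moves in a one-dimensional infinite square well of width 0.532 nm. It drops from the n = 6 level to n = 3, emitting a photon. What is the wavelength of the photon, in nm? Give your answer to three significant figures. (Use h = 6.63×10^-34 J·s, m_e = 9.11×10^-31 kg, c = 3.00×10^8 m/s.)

λ = 34.6 nm

E_1 = h²/(8m_eL²) = 2.131×10^-19 J, so ΔE = (6² − 3²)E_1 = 5.754×10^-18 J.
λ = hc/ΔE = (6.63×10^-34·3.00×10^8)/5.754×10^-18 = 3.46×10^-8 m = 34.6 nm.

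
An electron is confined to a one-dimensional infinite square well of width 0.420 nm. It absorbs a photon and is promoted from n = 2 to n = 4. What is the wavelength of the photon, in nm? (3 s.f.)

E_1 = h²/(8m_eL²) = 3.415×10^-19 J, so ΔE = (4² − 2²)E_1 = 4.098×10^-18 J.
λ = hc/ΔE = (6.626×10^-34·2.998×10^8)/4.098×10^-18 = 4.85×10^-8 m = 48.5 nm.

λ = 48.5 nm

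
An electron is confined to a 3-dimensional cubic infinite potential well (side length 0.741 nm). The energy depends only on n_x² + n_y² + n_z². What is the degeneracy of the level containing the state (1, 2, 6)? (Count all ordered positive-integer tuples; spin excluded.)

The level has n_x² + n_y² + n_z² = 41. The ordered positive-integer solutions are (1, 2, 6), (1, 6, 2), (2, 1, 6), (2, 6, 1), (3, 4, 4), (4, 3, 4), (4, 4, 3), (6, 1, 2), (6, 2, 1).
That gives 9 states.

degeneracy = 9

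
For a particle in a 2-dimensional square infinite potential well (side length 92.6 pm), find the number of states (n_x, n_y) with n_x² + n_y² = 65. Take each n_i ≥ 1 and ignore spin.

degeneracy = 4

The level has n_x² + n_y² = 65. The ordered positive-integer solutions are (1, 8), (4, 7), (7, 4), (8, 1).
That gives 4 states.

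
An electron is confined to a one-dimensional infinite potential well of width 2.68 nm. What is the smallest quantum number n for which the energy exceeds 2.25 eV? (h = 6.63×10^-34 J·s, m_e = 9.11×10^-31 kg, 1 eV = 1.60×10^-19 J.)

n = 7

E_1 = h²/(8m_eL²) = 8.397×10^-21 J = 0.05248 eV.
Need n² > 2.25/0.05248 = 42.87, i.e. n > 6.548.
The smallest integer satisfying this is n = 7.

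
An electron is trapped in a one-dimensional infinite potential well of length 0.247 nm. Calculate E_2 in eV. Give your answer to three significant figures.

For an infinite well E_n = n²h²/(8m_eL²), so E_1 = h²/(8m_eL²) = (6.626×10^-34)²/(8·9.109×10^-31·(2.47×10^-10 m)²) = 9.875×10^-19 J.
Then E_2 = 2²·E_1 = 4·9.875×10^-19 J = 3.950×10^-18 J.
Converting, E_2 = 3.950×10^-18 J / (1.602×10^-19 J/eV) = 24.7 eV.

E_2 = 24.7 eV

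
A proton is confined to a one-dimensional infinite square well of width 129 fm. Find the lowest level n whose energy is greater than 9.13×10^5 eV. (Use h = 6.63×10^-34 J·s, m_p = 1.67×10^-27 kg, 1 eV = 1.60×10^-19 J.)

E_1 = h²/(8m_pL²) = 1.977×10^-15 J = 1.236×10^4 eV.
Need n² > 9.13×10^5/1.236×10^4 = 73.87, i.e. n > 8.595.
The smallest integer satisfying this is n = 9.

n = 9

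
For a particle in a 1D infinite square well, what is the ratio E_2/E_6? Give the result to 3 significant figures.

0.111

E_n ∝ n², so E_2/E_6 = 2²/6² = 4/36 = 0.111.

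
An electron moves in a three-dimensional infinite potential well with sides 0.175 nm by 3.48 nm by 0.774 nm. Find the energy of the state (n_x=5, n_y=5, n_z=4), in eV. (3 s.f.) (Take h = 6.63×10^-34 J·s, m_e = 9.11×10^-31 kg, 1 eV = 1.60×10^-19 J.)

E = 319 eV

For a 3D rectangular well E = (h²/8m_e)·Σ n_i²/L_i² = (6.63×10^-34)²/(8·9.11×10^-31) · [5²/(0.175 nm)² + 5²/(3.48 nm)² + 4²/(0.774 nm)²].
Evaluating gives E = 5.097×10^-17 J = 319 eV.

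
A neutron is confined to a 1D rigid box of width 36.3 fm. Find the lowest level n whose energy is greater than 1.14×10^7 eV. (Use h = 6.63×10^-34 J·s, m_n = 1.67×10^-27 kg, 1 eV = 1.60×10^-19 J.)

n = 9

E_1 = h²/(8m_nL²) = 2.497×10^-14 J = 1.561×10^5 eV.
Need n² > 1.14×10^7/1.561×10^5 = 73.03, i.e. n > 8.546.
The smallest integer satisfying this is n = 9.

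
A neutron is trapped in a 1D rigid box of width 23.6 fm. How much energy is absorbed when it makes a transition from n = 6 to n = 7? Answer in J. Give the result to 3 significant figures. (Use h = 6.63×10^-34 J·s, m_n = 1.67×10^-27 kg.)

E_1 = h²/(8m_nL²) = 5.907×10^-14 J.
|ΔE| = |6² − 7²|·E_1 = 13·5.907×10^-14 J = 7.68×10^-13 J.

|ΔE| = 7.68×10^-13 J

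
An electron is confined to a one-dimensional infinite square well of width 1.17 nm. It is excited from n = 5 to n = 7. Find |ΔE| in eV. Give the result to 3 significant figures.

|ΔE| = 6.59 eV

E_1 = h²/(8m_eL²) = 4.401×10^-20 J.
|ΔE| = |5² − 7²|·E_1 = 24·4.401×10^-20 J = 1.056×10^-18 J = 6.59 eV.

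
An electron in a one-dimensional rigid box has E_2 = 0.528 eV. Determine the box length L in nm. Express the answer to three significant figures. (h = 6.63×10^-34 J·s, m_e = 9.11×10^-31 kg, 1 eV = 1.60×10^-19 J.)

L = 1.69 nm

From E_n = n²h²/(8m_eL²), L = n·h/√(8m_eE_n).
E_2 = 0.528 eV = 8.448×10^-20 J, so L = 2·6.63×10^-34/√(8·9.11×10^-31·8.448×10^-20) = 1.69×10^-9 m = 1.69 nm.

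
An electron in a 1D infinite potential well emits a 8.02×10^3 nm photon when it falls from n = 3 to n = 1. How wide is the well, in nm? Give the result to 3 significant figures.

The photon carries ΔE = hc/λ = 6.626×10^-34·2.998×10^8/8.02×10^-6 m = 2.477×10^-20 J.
Since ΔE = (3² − 1²)E_1, E_1 = 3.096×10^-21 J, and L = h/√(8m_eE_1) = 4.41×10^-9 m = 4.41 nm.

L = 4.41 nm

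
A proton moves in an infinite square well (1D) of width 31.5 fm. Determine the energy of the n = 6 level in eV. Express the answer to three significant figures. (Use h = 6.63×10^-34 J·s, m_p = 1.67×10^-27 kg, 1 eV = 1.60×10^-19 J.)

E_6 = 7.46×10^6 eV

For an infinite well E_n = n²h²/(8m_pL²), so E_1 = h²/(8m_pL²) = (6.63×10^-34)²/(8·1.67×10^-27·(3.15×10^-14 m)²) = 3.316×10^-14 J.
Then E_6 = 6²·E_1 = 36·3.316×10^-14 J = 1.194×10^-12 J.
Converting, E_6 = 1.194×10^-12 J / (1.60×10^-19 J/eV) = 7.46×10^6 eV.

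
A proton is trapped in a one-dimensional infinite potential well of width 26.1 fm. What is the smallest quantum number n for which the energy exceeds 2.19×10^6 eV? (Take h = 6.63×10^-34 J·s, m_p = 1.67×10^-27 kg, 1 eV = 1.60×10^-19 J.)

n = 3

E_1 = h²/(8m_pL²) = 4.830×10^-14 J = 3.019×10^5 eV.
Need n² > 2.19×10^6/3.019×10^5 = 7.254, i.e. n > 2.693.
The smallest integer satisfying this is n = 3.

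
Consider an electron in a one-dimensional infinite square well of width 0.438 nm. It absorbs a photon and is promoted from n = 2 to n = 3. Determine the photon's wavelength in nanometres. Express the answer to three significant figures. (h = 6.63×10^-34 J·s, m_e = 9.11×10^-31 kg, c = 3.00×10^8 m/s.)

E_1 = h²/(8m_eL²) = 3.144×10^-19 J, so ΔE = (3² − 2²)E_1 = 1.572×10^-18 J.
λ = hc/ΔE = (6.63×10^-34·3.00×10^8)/1.572×10^-18 = 1.27×10^-7 m = 127 nm.

λ = 127 nm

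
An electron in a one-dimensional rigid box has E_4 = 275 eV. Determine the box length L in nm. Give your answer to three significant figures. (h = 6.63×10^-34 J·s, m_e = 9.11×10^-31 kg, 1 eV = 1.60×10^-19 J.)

From E_n = n²h²/(8m_eL²), L = n·h/√(8m_eE_n).
E_4 = 275 eV = 4.400×10^-17 J, so L = 4·6.63×10^-34/√(8·9.11×10^-31·4.400×10^-17) = 1.48×10^-10 m = 0.148 nm.

L = 0.148 nm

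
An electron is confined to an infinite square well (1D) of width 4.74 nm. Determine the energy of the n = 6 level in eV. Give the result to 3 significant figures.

For an infinite well E_n = n²h²/(8m_eL²), so E_1 = h²/(8m_eL²) = (6.626×10^-34)²/(8·9.109×10^-31·(4.74×10^-9 m)²) = 2.682×10^-21 J.
Then E_6 = 6²·E_1 = 36·2.682×10^-21 J = 9.655×10^-20 J.
Converting, E_6 = 9.655×10^-20 J / (1.602×10^-19 J/eV) = 0.603 eV.

E_6 = 0.603 eV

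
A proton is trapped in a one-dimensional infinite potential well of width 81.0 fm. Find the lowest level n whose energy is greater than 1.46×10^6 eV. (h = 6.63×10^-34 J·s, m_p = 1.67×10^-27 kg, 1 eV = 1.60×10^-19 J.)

E_1 = h²/(8m_pL²) = 5.015×10^-15 J = 3.134×10^4 eV.
Need n² > 1.46×10^6/3.134×10^4 = 46.59, i.e. n > 6.826.
The smallest integer satisfying this is n = 7.

n = 7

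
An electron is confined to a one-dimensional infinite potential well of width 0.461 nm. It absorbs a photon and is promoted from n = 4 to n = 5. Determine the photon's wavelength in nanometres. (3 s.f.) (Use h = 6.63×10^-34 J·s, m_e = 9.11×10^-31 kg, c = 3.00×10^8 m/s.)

E_1 = h²/(8m_eL²) = 2.838×10^-19 J, so ΔE = (5² − 4²)E_1 = 2.554×10^-18 J.
λ = hc/ΔE = (6.63×10^-34·3.00×10^8)/2.554×10^-18 = 7.79×10^-8 m = 77.9 nm.

λ = 77.9 nm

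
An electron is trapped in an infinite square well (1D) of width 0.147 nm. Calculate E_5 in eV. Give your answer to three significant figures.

For an infinite well E_n = n²h²/(8m_eL²), so E_1 = h²/(8m_eL²) = (6.626×10^-34)²/(8·9.109×10^-31·(1.47×10^-10 m)²) = 2.788×10^-18 J.
Then E_5 = 5²·E_1 = 25·2.788×10^-18 J = 6.970×10^-17 J.
Converting, E_5 = 6.970×10^-17 J / (1.602×10^-19 J/eV) = 435 eV.

E_5 = 435 eV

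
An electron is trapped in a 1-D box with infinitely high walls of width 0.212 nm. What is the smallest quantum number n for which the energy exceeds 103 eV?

n = 4

E_1 = h²/(8m_eL²) = 1.341×10^-18 J = 8.371 eV.
Need n² > 103/8.371 = 12.30, i.e. n > 3.507.
The smallest integer satisfying this is n = 4.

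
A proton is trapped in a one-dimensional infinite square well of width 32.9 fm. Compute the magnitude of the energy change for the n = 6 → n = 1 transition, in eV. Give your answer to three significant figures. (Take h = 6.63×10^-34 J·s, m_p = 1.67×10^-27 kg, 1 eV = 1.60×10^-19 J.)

E_1 = h²/(8m_pL²) = 3.040×10^-14 J.
|ΔE| = |6² − 1²|·E_1 = 35·3.040×10^-14 J = 1.064×10^-12 J = 6.65×10^6 eV.

|ΔE| = 6.65×10^6 eV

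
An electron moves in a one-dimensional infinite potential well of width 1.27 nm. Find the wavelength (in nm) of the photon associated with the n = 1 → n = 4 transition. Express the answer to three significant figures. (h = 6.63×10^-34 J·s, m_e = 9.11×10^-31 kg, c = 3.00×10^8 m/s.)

λ = 355 nm

E_1 = h²/(8m_eL²) = 3.739×10^-20 J, so ΔE = (4² − 1²)E_1 = 5.609×10^-19 J.
λ = hc/ΔE = (6.63×10^-34·3.00×10^8)/5.609×10^-19 = 3.55×10^-7 m = 355 nm.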